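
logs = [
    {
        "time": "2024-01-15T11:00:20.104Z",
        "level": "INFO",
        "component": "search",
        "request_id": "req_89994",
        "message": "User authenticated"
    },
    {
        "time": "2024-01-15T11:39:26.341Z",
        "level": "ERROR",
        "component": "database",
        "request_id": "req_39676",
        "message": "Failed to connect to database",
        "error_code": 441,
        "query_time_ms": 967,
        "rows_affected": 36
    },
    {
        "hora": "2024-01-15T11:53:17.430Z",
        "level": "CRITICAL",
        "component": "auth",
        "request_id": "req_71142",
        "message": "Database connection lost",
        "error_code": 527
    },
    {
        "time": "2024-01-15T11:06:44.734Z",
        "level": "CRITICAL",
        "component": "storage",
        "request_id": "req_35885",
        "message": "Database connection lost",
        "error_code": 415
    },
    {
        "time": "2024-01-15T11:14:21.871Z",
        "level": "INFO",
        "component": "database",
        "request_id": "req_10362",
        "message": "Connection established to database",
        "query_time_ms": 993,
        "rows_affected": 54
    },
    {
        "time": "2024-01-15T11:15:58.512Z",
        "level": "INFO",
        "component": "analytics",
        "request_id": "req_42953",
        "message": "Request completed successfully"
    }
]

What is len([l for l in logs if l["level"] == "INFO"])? 3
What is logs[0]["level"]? "INFO"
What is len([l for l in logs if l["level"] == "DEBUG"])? 0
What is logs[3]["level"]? "CRITICAL"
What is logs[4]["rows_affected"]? 54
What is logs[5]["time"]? "2024-01-15T11:15:58.512Z"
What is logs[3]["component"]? "storage"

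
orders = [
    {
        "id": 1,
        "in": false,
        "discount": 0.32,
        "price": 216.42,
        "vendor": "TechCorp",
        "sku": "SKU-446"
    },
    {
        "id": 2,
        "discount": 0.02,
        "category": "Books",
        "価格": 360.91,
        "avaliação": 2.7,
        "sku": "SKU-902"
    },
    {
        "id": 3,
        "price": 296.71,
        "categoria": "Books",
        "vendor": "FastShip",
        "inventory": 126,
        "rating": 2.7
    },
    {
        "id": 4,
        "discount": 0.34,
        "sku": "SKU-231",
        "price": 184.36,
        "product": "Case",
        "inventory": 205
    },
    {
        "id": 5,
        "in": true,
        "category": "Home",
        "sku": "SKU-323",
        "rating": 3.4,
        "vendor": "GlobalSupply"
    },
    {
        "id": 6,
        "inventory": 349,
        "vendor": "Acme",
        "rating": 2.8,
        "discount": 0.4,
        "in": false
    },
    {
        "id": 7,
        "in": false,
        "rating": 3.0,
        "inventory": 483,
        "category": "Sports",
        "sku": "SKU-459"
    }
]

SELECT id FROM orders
[1, 2, 3, 4, 5, 6, 7]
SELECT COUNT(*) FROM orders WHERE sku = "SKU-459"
1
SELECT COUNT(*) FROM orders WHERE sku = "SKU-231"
1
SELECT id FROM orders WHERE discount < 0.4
[1, 2, 4]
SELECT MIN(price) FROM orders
184.36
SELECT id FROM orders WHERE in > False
[5]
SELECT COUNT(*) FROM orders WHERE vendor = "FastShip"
1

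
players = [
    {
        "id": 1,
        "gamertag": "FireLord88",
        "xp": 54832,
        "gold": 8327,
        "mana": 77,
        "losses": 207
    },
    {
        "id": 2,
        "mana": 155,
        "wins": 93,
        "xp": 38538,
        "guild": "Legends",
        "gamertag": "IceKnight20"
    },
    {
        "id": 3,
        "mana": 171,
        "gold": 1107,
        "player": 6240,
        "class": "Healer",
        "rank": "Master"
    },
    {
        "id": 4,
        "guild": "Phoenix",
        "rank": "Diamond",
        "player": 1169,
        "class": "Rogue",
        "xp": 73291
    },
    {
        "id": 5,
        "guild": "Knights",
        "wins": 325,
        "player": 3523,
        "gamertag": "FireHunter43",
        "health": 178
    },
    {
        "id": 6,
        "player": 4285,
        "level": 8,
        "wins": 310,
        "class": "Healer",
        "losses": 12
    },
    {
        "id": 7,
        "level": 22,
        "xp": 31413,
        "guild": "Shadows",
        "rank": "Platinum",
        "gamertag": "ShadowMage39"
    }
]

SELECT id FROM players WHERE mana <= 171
[1, 2, 3]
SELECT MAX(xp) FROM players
73291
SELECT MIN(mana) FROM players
77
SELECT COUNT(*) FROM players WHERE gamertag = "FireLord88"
1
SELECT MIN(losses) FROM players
12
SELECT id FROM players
[1, 2, 3, 4, 5, 6, 7]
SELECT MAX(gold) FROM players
8327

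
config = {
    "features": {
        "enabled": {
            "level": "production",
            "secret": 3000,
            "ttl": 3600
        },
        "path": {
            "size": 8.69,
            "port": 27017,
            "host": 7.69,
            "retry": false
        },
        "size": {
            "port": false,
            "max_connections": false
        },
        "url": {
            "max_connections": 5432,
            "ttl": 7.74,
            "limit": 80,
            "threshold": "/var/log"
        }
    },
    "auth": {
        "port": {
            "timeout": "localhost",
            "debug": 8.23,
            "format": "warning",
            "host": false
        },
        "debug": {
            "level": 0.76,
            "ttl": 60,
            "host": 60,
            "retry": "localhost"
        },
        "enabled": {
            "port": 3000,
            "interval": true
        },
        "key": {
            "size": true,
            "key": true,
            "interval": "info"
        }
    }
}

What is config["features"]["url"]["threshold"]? "/var/log"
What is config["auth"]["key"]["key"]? True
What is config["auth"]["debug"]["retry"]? "localhost"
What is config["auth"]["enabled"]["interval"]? True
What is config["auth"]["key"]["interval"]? "info"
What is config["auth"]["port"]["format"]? "warning"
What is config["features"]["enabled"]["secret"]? 3000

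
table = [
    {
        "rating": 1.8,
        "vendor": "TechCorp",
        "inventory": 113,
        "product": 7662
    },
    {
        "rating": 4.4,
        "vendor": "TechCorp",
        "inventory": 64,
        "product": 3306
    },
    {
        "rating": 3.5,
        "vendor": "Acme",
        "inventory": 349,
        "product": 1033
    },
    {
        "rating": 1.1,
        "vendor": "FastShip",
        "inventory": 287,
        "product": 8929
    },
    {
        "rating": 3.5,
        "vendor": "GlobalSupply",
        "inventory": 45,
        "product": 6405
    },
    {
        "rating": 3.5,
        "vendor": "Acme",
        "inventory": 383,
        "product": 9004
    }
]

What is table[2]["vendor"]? "Acme"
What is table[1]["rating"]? 4.4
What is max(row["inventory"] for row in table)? 383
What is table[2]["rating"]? 3.5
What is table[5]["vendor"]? "Acme"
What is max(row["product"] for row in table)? 9004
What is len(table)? 6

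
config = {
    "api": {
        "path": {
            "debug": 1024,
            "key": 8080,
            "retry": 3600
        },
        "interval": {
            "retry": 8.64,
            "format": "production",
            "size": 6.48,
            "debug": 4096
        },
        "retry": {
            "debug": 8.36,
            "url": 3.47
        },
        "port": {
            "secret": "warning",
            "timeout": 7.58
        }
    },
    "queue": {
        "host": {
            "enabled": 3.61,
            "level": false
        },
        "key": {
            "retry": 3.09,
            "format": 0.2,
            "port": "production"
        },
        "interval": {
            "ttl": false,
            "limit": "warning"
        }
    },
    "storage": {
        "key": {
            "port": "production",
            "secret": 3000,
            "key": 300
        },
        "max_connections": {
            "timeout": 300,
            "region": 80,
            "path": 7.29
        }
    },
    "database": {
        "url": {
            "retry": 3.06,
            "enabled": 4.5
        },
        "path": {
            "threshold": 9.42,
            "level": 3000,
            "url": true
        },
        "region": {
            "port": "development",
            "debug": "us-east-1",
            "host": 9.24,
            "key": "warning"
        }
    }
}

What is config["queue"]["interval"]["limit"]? "warning"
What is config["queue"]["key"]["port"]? "production"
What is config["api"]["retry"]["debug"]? 8.36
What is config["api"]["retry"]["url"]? 3.47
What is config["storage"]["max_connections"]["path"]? 7.29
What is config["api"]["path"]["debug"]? 1024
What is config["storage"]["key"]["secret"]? 3000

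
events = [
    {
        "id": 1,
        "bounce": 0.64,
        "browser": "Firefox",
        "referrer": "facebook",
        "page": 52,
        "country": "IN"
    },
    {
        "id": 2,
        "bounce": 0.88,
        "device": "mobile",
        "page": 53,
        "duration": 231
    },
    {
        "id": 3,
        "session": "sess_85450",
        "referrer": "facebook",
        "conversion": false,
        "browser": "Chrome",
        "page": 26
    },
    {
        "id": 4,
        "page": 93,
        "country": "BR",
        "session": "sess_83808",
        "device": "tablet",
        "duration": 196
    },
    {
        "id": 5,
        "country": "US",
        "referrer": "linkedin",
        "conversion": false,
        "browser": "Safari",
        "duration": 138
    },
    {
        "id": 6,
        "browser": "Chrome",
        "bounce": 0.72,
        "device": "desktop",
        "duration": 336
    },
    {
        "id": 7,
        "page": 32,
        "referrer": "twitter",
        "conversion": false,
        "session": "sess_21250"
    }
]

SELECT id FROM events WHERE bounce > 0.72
[2]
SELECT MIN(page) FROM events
26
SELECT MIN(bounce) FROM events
0.64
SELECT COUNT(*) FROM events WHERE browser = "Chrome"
2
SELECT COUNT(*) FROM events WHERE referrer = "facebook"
2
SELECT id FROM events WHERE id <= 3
[1, 2, 3]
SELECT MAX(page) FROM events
93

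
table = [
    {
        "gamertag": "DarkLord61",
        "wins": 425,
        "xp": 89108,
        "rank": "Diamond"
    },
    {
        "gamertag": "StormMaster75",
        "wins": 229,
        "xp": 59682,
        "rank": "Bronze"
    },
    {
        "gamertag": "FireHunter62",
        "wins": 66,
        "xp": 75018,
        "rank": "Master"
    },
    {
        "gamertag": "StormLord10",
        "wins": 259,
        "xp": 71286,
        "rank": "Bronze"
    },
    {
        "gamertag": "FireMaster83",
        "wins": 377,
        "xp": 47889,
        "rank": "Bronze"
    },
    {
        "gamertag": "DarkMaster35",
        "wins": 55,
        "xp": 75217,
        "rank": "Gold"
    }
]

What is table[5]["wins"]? 55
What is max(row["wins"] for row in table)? 425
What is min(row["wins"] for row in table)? 55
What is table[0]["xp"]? 89108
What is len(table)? 6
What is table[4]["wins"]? 377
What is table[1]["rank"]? "Bronze"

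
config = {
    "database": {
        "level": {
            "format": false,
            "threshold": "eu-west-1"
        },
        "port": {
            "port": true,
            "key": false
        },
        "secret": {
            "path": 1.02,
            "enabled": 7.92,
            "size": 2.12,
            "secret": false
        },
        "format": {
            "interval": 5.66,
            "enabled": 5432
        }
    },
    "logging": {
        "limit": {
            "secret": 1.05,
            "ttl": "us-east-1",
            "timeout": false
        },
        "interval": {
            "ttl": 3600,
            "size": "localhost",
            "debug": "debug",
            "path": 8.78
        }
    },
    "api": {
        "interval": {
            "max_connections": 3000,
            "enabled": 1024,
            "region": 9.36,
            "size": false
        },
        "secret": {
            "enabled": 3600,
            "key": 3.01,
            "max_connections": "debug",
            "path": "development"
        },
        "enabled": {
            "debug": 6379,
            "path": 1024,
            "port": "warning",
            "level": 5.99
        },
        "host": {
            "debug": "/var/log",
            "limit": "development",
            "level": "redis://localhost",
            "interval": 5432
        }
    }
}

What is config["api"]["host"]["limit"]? "development"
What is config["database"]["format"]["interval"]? 5.66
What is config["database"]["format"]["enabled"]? 5432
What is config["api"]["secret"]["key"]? 3.01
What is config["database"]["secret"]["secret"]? False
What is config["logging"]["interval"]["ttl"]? 3600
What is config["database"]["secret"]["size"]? 2.12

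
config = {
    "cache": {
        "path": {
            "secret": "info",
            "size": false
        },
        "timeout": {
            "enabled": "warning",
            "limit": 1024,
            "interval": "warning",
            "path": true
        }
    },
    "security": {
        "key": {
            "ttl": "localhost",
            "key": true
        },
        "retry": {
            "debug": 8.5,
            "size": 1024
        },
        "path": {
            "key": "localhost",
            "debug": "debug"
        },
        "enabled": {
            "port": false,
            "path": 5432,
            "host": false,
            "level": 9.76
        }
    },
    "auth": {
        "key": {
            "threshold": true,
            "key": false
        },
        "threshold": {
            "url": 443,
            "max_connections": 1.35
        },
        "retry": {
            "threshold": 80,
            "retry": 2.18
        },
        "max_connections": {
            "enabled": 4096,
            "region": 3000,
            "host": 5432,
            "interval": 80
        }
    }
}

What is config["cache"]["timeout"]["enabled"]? "warning"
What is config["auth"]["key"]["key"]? False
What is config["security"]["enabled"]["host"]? False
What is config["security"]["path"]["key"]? "localhost"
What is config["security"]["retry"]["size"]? 1024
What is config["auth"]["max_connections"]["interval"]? 80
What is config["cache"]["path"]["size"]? False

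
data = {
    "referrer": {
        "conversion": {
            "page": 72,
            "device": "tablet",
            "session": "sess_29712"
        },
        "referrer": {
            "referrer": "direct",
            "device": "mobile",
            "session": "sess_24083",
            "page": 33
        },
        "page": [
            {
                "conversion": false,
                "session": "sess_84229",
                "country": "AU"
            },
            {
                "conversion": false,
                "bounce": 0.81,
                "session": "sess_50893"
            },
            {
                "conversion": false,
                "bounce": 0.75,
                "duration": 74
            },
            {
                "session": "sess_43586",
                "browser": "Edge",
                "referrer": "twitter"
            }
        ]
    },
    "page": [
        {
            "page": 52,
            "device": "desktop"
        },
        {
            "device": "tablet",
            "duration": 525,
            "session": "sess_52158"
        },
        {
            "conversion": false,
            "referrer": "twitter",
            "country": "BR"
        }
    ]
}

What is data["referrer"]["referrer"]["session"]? "sess_24083"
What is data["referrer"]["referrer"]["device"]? "mobile"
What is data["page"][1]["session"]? "sess_52158"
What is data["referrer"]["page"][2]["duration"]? 74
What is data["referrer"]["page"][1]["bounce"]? 0.81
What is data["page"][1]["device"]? "tablet"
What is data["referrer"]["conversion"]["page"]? 72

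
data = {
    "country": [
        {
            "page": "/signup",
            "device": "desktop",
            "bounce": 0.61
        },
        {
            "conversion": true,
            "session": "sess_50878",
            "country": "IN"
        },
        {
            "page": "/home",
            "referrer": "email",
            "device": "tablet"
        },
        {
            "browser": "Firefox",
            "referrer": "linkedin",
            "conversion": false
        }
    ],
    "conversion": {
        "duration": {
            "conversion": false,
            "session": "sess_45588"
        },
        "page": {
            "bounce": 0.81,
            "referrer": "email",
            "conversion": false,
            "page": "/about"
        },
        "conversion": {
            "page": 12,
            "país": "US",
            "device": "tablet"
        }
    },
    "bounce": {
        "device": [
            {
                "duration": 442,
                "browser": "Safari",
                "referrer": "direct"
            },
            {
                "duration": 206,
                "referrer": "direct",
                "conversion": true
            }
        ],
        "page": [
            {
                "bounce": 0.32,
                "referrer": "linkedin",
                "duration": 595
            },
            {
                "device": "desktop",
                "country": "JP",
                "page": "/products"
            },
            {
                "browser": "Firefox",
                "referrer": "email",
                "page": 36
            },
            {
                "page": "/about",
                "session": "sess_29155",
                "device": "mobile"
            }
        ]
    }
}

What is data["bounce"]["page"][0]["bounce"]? 0.32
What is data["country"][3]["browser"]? "Firefox"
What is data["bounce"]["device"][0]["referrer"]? "direct"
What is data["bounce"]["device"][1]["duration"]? 206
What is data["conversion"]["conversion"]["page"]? 12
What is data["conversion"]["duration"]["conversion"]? False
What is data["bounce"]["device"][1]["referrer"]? "direct"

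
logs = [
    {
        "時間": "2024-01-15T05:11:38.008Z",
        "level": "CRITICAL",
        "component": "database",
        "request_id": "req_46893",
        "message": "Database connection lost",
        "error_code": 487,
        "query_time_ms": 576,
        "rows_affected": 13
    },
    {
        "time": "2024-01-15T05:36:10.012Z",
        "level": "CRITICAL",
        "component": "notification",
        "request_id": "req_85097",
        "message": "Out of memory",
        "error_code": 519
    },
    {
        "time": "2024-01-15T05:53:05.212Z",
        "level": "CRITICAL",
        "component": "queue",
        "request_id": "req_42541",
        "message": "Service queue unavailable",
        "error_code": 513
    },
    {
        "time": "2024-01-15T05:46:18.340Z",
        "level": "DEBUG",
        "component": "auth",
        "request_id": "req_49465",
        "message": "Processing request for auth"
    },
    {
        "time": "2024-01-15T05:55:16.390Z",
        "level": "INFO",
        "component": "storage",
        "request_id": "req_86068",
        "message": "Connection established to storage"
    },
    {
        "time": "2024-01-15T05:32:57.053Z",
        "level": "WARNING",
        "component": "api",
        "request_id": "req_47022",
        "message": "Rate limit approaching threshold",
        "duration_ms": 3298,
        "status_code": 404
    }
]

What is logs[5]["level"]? "WARNING"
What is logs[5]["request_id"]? "req_47022"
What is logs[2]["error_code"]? 513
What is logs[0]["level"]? "CRITICAL"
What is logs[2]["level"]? "CRITICAL"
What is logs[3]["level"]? "DEBUG"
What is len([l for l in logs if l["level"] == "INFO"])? 1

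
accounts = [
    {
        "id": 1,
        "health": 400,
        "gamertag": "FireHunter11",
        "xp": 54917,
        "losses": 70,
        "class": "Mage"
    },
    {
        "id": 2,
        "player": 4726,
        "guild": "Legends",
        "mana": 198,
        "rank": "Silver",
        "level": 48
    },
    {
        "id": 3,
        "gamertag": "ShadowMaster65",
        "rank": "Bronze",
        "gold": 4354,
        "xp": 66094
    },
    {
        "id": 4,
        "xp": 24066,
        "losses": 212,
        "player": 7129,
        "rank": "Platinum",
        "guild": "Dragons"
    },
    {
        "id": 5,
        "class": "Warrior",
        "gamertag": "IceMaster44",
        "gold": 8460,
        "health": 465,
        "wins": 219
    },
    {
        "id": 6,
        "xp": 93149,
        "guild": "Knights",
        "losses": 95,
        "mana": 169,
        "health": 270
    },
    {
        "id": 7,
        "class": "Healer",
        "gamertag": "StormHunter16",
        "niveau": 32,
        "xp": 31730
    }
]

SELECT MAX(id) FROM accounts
7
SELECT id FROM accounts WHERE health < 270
[]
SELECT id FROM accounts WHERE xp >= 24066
[1, 3, 4, 6, 7]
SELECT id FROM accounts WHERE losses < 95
[1]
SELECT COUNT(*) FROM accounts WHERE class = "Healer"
1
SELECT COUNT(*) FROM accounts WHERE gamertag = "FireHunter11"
1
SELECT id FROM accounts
[1, 2, 3, 4, 5, 6, 7]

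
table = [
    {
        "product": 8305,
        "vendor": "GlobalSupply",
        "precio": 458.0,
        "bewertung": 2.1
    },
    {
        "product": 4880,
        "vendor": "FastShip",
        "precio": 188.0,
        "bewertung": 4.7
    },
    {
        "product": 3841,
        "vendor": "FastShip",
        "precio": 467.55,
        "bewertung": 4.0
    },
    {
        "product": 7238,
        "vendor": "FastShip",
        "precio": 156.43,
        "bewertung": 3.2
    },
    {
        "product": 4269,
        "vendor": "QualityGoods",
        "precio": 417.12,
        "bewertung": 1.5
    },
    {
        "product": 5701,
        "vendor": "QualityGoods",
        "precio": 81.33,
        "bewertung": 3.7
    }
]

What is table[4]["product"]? 4269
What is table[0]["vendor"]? "GlobalSupply"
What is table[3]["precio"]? 156.43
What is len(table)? 6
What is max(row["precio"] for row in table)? 467.55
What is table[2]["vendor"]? "FastShip"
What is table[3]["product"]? 7238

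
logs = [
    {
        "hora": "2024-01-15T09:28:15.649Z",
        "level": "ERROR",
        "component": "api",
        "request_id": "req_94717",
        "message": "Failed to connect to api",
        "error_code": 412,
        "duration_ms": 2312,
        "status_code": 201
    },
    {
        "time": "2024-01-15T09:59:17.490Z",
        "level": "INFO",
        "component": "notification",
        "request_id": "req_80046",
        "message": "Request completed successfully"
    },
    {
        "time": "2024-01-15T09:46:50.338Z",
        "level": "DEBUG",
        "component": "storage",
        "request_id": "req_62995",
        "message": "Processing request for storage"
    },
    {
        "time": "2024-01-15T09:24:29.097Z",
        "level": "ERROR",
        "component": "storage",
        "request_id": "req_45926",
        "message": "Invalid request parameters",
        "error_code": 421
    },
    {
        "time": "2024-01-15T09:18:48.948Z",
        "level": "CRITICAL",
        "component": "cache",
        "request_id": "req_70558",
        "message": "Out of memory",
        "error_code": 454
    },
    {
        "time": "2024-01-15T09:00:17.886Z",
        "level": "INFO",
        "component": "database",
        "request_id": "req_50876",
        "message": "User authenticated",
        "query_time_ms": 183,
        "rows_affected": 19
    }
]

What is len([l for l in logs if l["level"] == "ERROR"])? 2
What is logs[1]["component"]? "notification"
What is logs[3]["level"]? "ERROR"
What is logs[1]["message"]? "Request completed successfully"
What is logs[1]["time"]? "2024-01-15T09:59:17.490Z"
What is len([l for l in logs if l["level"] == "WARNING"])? 0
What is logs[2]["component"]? "storage"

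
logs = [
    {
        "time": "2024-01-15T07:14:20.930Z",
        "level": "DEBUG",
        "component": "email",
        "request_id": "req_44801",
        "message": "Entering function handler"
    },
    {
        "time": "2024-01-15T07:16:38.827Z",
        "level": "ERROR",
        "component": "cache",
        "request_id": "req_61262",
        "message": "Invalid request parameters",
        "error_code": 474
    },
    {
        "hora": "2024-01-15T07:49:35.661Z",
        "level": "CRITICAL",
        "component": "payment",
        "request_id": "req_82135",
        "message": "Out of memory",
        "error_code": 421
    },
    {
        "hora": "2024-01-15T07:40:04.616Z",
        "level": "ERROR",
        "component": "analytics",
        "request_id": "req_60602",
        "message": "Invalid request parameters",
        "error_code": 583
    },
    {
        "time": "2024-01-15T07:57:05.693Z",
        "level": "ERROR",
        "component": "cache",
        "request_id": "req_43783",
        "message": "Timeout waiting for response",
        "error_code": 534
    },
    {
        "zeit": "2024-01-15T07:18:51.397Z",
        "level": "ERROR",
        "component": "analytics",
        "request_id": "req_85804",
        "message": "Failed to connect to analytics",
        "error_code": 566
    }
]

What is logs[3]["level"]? "ERROR"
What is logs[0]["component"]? "email"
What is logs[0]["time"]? "2024-01-15T07:14:20.930Z"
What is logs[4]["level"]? "ERROR"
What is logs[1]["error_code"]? 474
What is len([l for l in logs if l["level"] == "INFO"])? 0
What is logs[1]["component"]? "cache"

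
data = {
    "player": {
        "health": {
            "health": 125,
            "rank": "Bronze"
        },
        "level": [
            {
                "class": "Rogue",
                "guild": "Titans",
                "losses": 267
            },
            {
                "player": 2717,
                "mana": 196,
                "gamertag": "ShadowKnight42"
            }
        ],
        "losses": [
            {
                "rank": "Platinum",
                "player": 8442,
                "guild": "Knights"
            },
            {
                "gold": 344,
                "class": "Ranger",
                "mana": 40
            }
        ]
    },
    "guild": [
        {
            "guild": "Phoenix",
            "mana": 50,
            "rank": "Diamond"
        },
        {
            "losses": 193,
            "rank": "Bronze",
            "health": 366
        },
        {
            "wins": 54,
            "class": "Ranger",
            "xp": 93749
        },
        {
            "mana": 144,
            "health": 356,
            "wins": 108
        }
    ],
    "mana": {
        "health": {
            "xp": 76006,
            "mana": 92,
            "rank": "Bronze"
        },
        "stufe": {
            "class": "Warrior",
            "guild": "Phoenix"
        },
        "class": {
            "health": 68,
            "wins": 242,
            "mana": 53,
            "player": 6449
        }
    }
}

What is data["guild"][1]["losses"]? 193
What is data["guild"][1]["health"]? 366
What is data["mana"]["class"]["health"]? 68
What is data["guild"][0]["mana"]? 50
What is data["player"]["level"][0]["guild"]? "Titans"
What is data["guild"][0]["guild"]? "Phoenix"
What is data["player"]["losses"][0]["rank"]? "Platinum"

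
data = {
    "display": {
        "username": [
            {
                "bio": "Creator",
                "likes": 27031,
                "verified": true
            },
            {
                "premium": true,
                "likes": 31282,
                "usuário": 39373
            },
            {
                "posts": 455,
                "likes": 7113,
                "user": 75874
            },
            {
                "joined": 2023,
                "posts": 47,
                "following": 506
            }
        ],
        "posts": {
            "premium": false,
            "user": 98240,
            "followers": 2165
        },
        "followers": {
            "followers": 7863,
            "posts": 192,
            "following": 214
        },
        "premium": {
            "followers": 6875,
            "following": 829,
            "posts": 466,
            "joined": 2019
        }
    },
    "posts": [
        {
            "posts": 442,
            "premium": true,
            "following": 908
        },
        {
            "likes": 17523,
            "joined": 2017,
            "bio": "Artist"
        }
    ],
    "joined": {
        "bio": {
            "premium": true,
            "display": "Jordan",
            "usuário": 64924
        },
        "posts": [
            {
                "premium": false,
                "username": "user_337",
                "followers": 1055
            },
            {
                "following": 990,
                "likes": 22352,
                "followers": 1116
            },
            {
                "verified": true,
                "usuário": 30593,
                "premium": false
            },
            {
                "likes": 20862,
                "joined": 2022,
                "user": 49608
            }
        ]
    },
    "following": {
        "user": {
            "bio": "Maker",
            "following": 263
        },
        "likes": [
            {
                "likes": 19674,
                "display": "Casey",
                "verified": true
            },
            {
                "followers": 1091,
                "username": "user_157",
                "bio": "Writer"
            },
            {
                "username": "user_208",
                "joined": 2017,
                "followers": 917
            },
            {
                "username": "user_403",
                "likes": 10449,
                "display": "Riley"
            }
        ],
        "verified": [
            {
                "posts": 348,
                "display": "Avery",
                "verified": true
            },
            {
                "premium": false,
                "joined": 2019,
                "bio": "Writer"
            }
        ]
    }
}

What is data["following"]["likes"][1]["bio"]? "Writer"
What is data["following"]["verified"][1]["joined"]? 2019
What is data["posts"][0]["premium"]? True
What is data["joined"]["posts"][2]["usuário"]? 30593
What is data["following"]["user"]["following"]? 263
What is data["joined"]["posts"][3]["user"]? 49608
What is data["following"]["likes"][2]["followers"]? 917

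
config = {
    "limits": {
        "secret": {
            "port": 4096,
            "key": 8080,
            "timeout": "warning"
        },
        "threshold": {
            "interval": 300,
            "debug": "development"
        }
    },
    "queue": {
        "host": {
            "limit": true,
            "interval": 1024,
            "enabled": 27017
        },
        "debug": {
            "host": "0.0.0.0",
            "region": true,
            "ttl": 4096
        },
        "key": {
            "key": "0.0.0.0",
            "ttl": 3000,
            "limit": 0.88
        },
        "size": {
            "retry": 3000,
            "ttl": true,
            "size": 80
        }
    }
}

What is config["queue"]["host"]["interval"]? 1024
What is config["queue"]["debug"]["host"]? "0.0.0.0"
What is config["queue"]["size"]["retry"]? 3000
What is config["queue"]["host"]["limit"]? True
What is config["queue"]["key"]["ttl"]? 3000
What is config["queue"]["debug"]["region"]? True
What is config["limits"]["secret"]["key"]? 8080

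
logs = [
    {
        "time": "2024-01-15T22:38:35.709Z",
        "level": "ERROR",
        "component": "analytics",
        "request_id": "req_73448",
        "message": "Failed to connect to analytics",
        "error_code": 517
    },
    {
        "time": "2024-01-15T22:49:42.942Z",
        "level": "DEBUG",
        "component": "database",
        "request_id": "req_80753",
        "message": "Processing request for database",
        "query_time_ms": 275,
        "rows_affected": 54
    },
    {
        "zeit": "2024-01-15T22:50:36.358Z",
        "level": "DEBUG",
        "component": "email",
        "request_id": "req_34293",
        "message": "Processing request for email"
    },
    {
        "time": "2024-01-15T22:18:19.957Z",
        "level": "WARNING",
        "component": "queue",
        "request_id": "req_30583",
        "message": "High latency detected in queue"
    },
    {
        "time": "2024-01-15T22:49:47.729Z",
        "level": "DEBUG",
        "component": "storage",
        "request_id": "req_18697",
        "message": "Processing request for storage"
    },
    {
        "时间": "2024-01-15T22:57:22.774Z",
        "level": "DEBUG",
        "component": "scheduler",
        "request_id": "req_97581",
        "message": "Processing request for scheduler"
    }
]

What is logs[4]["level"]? "DEBUG"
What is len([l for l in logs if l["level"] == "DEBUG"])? 4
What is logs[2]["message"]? "Processing request for email"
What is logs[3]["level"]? "WARNING"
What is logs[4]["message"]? "Processing request for storage"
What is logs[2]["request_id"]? "req_34293"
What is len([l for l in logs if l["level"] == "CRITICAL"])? 0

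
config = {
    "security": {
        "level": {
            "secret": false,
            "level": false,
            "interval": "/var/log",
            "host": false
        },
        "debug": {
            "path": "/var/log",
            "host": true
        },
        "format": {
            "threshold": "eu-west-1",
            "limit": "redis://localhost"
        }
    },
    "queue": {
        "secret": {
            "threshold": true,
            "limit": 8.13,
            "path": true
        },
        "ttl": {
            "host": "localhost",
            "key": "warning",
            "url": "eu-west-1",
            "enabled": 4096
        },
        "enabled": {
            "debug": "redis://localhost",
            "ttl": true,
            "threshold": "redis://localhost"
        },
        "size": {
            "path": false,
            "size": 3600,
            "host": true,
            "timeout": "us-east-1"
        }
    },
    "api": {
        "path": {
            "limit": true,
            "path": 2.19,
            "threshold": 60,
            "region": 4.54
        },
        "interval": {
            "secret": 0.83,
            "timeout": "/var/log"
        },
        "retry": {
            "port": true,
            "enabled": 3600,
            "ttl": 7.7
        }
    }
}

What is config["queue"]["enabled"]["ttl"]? True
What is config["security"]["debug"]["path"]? "/var/log"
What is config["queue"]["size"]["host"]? True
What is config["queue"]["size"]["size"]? 3600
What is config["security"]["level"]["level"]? False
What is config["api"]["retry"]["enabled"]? 3600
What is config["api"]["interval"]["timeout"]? "/var/log"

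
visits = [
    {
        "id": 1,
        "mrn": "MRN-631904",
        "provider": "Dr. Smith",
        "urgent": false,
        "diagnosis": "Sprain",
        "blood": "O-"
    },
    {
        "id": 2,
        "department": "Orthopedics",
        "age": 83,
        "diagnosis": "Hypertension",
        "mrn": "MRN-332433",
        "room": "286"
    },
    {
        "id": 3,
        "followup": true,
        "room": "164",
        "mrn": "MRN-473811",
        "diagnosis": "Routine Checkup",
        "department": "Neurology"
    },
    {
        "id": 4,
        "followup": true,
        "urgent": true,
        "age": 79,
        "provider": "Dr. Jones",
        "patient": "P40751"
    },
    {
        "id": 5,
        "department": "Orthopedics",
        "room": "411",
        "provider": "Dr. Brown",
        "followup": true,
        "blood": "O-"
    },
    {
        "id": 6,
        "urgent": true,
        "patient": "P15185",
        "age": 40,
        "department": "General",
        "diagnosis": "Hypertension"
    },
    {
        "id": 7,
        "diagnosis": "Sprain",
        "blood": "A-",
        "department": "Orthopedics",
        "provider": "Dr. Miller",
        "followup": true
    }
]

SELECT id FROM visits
[1, 2, 3, 4, 5, 6, 7]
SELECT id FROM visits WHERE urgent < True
[1]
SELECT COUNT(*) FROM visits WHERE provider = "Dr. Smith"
1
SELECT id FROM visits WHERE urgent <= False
[1]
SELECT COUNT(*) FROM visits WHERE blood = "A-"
1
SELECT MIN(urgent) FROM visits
False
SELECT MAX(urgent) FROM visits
True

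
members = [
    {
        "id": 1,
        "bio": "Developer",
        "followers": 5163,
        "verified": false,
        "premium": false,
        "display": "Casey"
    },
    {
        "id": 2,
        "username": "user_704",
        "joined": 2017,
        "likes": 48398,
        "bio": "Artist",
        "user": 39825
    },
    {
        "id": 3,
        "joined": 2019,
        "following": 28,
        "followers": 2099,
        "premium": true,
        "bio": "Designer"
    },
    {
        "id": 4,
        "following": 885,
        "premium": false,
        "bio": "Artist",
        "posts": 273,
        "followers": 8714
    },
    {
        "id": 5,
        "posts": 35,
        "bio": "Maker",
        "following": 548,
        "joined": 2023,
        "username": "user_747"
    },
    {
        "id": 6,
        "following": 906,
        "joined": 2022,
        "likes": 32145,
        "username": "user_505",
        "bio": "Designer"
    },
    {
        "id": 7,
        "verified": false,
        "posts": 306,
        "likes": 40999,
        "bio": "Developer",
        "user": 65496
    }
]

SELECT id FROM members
[1, 2, 3, 4, 5, 6, 7]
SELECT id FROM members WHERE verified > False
[]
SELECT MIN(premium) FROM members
False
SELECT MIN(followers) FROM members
2099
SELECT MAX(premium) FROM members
True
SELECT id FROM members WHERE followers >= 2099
[1, 3, 4]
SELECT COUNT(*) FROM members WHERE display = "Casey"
1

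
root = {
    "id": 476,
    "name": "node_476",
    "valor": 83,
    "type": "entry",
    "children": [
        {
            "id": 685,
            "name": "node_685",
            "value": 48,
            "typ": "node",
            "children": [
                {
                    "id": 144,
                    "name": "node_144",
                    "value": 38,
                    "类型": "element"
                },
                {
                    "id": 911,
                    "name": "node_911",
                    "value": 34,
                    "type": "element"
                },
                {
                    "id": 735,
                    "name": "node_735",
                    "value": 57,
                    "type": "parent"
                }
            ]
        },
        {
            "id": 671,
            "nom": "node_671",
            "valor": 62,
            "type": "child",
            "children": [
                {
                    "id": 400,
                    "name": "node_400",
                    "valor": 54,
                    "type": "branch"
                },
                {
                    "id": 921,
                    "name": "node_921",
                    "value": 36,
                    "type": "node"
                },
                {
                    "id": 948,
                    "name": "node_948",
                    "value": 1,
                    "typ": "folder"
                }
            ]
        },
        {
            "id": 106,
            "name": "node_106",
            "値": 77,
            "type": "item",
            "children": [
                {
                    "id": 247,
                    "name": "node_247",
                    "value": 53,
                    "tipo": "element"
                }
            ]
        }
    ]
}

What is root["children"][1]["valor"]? 62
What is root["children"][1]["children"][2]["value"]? 1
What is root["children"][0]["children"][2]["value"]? 57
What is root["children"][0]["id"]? 685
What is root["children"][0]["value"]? 48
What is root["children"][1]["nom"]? "node_671"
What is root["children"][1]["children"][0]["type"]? "branch"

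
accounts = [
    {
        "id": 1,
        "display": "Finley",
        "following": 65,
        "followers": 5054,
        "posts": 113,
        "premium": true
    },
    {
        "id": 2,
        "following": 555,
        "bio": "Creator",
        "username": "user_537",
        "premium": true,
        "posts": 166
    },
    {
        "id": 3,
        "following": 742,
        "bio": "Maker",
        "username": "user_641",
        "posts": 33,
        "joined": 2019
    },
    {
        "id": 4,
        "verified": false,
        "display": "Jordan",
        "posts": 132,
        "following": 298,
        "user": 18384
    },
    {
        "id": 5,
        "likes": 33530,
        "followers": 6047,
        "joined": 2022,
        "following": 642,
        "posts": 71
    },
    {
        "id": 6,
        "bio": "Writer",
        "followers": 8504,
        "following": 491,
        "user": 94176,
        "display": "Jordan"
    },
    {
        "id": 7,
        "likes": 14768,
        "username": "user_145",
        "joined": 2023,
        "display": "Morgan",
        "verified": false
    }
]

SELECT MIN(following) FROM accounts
65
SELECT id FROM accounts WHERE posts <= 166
[1, 2, 3, 4, 5]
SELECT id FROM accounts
[1, 2, 3, 4, 5, 6, 7]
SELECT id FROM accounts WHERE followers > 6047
[6]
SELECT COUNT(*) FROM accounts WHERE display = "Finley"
1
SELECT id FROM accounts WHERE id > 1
[2, 3, 4, 5, 6, 7]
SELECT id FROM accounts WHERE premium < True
[]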